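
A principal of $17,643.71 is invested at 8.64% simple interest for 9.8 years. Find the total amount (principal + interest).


Total amount formula: A = P(1 + rt) = P + P·r·t
Interest: I = P × r × t = $17,643.71 × 0.0864 × 9.8 = $14,939.28
A = P + I = $17,643.71 + $14,939.28 = $32,582.99

A = P + I = P(1 + rt) = $32,582.99


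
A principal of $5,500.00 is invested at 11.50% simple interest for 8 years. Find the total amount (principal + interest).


Total amount formula: A = P(1 + rt) = P + P·r·t
Interest: I = P × r × t = $5,500.00 × 0.115 × 8 = $5,060.00
A = P + I = $5,500.00 + $5,060.00 = $10,560.00

A = P + I = P(1 + rt) = $10,560.00


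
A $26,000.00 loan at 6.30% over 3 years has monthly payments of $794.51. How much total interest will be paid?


Total paid over the life of the loan = PMT × n.
Total paid = $794.51 × 36 = $28,602.36
Total interest = total paid − principal = $28,602.36 − $26,000.00 = $2,602.36

Total interest = (PMT × n) - PV = $2,602.36


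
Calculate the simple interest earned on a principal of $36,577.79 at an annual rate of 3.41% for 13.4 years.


Simple interest formula: I = P × r × t
I = $36,577.79 × 0.0341 × 13.4
I = $16,713.86

I = P × r × t = $16,713.86


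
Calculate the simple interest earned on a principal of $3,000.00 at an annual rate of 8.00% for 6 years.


Simple interest formula: I = P × r × t
I = $3,000.00 × 0.08 × 6
I = $1,440.00

I = P × r × t = $1,440.00


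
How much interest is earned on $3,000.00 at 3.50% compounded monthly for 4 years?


Compound interest earned = final amount − principal.
A = P(1 + r/n)^(nt) = $3,000.00 × (1 + 0.035/12)^(12 × 4) = $3,450.12
Interest = A − P = $3,450.12 − $3,000.00 = $450.12

Interest = A - P = $450.12


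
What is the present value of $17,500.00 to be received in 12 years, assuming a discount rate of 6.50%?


Present value formula: PV = FV / (1 + r)^t
PV = $17,500.00 / (1 + 0.065)^12
PV = $17,500.00 / 2.129096
PV = $8,219.45

PV = FV / (1 + r)^t = $8,219.45


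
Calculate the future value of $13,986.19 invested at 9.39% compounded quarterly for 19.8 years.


Compound interest formula: A = P(1 + r/n)^(nt)
A = $13,986.19 × (1 + 0.0939/4)^(4 × 19.8)
Growth factor: (1 + 0.0939/4)^79.2 = 6.2822803
A = $13,986.19 × 6.2822803
A = $87,865.17

A = P(1 + r/n)^(nt) = $87,865.17


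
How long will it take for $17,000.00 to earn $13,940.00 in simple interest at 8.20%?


Rearrange the simple interest formula for t:
I = P × r × t  ⇒  t = I / (P × r)
t = $13,940.00 / ($17,000.00 × 0.082)
t = 10

t = I/(P×r) = 10 years


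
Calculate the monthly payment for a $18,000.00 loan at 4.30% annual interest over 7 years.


Loan payment formula: PMT = PV × r / (1 − (1 + r)^(−n))
Monthly rate r = 0.043/12 ≈ 0.00358333, n = 84 months
Denominator: 1 − (1 + 0.043/12)^(−84) = 0.259524
PMT = $18,000.00 × (0.043/12) / 0.259524
PMT = $248.53 per month

PMT = PV × r / (1-(1+r)^(-n)) = $248.53/month


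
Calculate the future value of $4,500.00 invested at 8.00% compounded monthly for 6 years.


Compound interest formula: A = P(1 + r/n)^(nt)
A = $4,500.00 × (1 + 0.08/12)^(12 × 6)
Growth factor: (1 + 0.08/12)^72 = 1.613502
A = $4,500.00 × 1.613502
A = $7,260.76

A = P(1 + r/n)^(nt) = $7,260.76


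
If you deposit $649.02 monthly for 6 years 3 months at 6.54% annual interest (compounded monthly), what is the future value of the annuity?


Future value of an ordinary annuity: FV = PMT × ((1 + r)^n − 1) / r
Monthly rate r = 0.0654/12 = 0.00545, n = 75
FV = $649.02 × ((1 + 0.0654/12)^75 − 1) / (0.0654/12)
FV = $649.02 × 92.3424163
FV = $59,932.08

FV = PMT × ((1+r)^n - 1)/r = $59,932.08


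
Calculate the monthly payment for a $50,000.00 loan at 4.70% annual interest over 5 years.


Loan payment formula: PMT = PV × r / (1 − (1 + r)^(−n))
Monthly rate r = 0.047/12 ≈ 0.00391667, n = 60 months
Denominator: 1 − (1 + 0.047/12)^(−60) = 0.2090662
PMT = $50,000.00 × (0.047/12) / 0.2090662
PMT = $936.70 per month

PMT = PV × r / (1-(1+r)^(-n)) = $936.70/month


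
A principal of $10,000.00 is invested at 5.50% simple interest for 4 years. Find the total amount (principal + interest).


Total amount formula: A = P(1 + rt) = P + P·r·t
Interest: I = P × r × t = $10,000.00 × 0.055 × 4 = $2,200.00
A = P + I = $10,000.00 + $2,200.00 = $12,200.00

A = P + I = P(1 + rt) = $12,200.00


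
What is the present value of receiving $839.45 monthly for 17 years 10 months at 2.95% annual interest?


Present value of an ordinary annuity: PV = PMT × (1 − (1 + r)^(−n)) / r
Monthly rate r = 0.0295/12 ≈ 0.00245833, n = 214
PV = $839.45 × (1 − (1 + 0.0295/12)^(−214)) / (0.0295/12)
PV = $839.45 × 166.252284
PV = $139,560.48

PV = PMT × (1-(1+r)^(-n))/r = $139,560.48


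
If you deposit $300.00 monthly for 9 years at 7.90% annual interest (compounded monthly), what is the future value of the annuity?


Future value of an ordinary annuity: FV = PMT × ((1 + r)^n − 1) / r
Monthly rate r = 0.079/12 ≈ 0.00658333, n = 108
FV = $300.00 × ((1 + 0.079/12)^108 − 1) / (0.079/12)
FV = $300.00 × 156.651271
FV = $46,995.38

FV = PMT × ((1+r)^n - 1)/r = $46,995.38


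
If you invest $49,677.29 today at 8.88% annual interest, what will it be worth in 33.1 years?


Future value formula: FV = PV × (1 + r)^t
FV = $49,677.29 × (1 + 0.0888)^33.1
FV = $49,677.29 × 16.7102333
FV = $830,119.11

FV = PV × (1 + r)^t = $830,119.11


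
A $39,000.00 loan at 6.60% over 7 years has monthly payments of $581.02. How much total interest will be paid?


Total paid over the life of the loan = PMT × n.
Total paid = $581.02 × 84 = $48,805.68
Total interest = total paid − principal = $48,805.68 − $39,000.00 = $9,805.68

Total interest = (PMT × n) - PV = $9,805.68


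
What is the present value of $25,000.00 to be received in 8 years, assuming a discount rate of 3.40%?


Present value formula: PV = FV / (1 + r)^t
PV = $25,000.00 / (1 + 0.034)^8
PV = $25,000.00 / 1.306665
PV = $19,132.68

PV = FV / (1 + r)^t = $19,132.68


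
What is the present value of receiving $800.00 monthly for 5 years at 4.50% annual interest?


Present value of an ordinary annuity: PV = PMT × (1 − (1 + r)^(−n)) / r
Monthly rate r = 0.045/12 = 0.00375, n = 60
PV = $800.00 × (1 − (1 + 0.045/12)^(−60)) / (0.045/12)
PV = $800.00 × 53.639380
PV = $42,911.50

PV = PMT × (1-(1+r)^(-n))/r = $42,911.50


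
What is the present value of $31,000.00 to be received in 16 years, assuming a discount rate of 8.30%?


Present value formula: PV = FV / (1 + r)^t
PV = $31,000.00 / (1 + 0.083)^16
PV = $31,000.00 / 3.581420
PV = $8,655.78

PV = FV / (1 + r)^t = $8,655.78


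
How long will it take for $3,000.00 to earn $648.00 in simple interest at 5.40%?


Rearrange the simple interest formula for t:
I = P × r × t  ⇒  t = I / (P × r)
t = $648.00 / ($3,000.00 × 0.054)
t = 4

t = I/(P×r) = 4 years


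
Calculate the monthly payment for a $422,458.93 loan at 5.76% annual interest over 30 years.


Loan payment formula: PMT = PV × r / (1 − (1 + r)^(−n))
Monthly rate r = 0.0576/12 = 0.0048, n = 360 months
Denominator: 1 − (1 + 0.0576/12)^(−360) = 0.821625
PMT = $422,458.93 × (0.0576/12) / 0.821625
PMT = $2,468.04 per month

PMT = PV × r / (1-(1+r)^(-n)) = $2,468.04/month


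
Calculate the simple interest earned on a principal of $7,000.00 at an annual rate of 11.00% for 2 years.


Simple interest formula: I = P × r × t
I = $7,000.00 × 0.11 × 2
I = $1,540.00

I = P × r × t = $1,540.00


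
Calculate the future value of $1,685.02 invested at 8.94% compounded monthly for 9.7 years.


Compound interest formula: A = P(1 + r/n)^(nt)
A = $1,685.02 × (1 + 0.0894/12)^(12 × 9.7)
Growth factor: (1 + 0.0894/12)^116.4 = 2.372551
A = $1,685.02 × 2.372551
A = $3,997.80

A = P(1 + r/n)^(nt) = $3,997.80


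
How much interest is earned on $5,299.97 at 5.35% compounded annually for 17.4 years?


Compound interest earned = final amount − principal.
A = P(1 + r/n)^(nt) = $5,299.97 × (1 + 0.0535/1)^(1 × 17.4) = $13,125.46
Interest = A − P = $13,125.46 − $5,299.97 = $7,825.49

Interest = A - P = $7,825.49


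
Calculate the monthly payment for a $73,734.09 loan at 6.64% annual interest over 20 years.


Loan payment formula: PMT = PV × r / (1 − (1 + r)^(−n))
Monthly rate r = 0.0664/12 ≈ 0.00553333, n = 240 months
Denominator: 1 − (1 + 0.0664/12)^(−240) = 0.734021
PMT = $73,734.09 × (0.0664/12) / 0.734021
PMT = $555.84 per month

PMT = PV × r / (1-(1+r)^(-n)) = $555.84/month


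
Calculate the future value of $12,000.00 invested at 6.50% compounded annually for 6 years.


Compound interest formula: A = P(1 + r/n)^(nt)
A = $12,000.00 × (1 + 0.065/1)^(1 × 6)
Growth factor: (1 + 0.065/1)^6 = 1.4591423
A = $12,000.00 × 1.4591423
A = $17,509.71

A = P(1 + r/n)^(nt) = $17,509.71


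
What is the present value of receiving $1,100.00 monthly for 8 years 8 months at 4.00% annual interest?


Present value of an ordinary annuity: PV = PMT × (1 − (1 + r)^(−n)) / r
Monthly rate r = 0.04/12 ≈ 0.00333333, n = 104
PV = $1,100.00 × (1 − (1 + 0.04/12)^(−104)) / (0.04/12)
PV = $1,100.00 × 87.765392
PV = $96,541.93

PV = PMT × (1-(1+r)^(-n))/r = $96,541.93


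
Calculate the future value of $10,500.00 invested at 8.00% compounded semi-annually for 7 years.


Compound interest formula: A = P(1 + r/n)^(nt)
A = $10,500.00 × (1 + 0.08/2)^(2 × 7)
Growth factor: (1 + 0.08/2)^14 = 1.731676
A = $10,500.00 × 1.731676
A = $18,182.60

A = P(1 + r/n)^(nt) = $18,182.60


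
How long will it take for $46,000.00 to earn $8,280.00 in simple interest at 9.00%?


Rearrange the simple interest formula for t:
I = P × r × t  ⇒  t = I / (P × r)
t = $8,280.00 / ($46,000.00 × 0.09)
t = 2

t = I/(P×r) = 2 years


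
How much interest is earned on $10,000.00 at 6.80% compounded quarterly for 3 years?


Compound interest earned = final amount − principal.
A = P(1 + r/n)^(nt) = $10,000.00 × (1 + 0.068/4)^(4 × 3) = $12,241.97
Interest = A − P = $12,241.97 − $10,000.00 = $2,241.97

Interest = A - P = $2,241.97


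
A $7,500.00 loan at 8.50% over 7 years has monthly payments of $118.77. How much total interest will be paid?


Total paid over the life of the loan = PMT × n.
Total paid = $118.77 × 84 = $9,976.68
Total interest = total paid − principal = $9,976.68 − $7,500.00 = $2,476.68

Total interest = (PMT × n) - PV = $2,476.68


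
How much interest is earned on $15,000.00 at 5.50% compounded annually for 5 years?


Compound interest earned = final amount − principal.
A = P(1 + r/n)^(nt) = $15,000.00 × (1 + 0.055/1)^(1 × 5) = $19,604.40
Interest = A − P = $19,604.40 − $15,000.00 = $4,604.40

Interest = A - P = $4,604.40


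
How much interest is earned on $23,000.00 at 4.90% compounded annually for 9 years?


Compound interest earned = final amount − principal.
A = P(1 + r/n)^(nt) = $23,000.00 × (1 + 0.049/1)^(1 × 9) = $35,375.88
Interest = A − P = $35,375.88 − $23,000.00 = $12,375.88

Interest = A - P = $12,375.88


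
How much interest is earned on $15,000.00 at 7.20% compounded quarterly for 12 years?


Compound interest earned = final amount − principal.
A = P(1 + r/n)^(nt) = $15,000.00 × (1 + 0.072/4)^(4 × 12) = $35,317.06
Interest = A − P = $35,317.06 − $15,000.00 = $20,317.06

Interest = A - P = $20,317.06


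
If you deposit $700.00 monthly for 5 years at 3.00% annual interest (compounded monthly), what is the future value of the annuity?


Future value of an ordinary annuity: FV = PMT × ((1 + r)^n − 1) / r
Monthly rate r = 0.03/12 = 0.0025, n = 60
FV = $700.00 × ((1 + 0.03/12)^60 − 1) / (0.03/12)
FV = $700.00 × 64.646713
FV = $45,252.70

FV = PMT × ((1+r)^n - 1)/r = $45,252.70


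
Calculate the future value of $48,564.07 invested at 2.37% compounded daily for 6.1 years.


Compound interest formula: A = P(1 + r/n)^(nt)
A = $48,564.07 × (1 + 0.0237/365)^(365 × 6.1)
Growth factor: (1 + 0.0237/365)^2226.5 = 1.1555372
A = $48,564.07 × 1.1555372
A = $56,117.59

A = P(1 + r/n)^(nt) = $56,117.59


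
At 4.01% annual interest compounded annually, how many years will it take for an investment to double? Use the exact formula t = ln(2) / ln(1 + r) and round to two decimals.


Doubling condition: (1 + r)^t = 2
Take ln of both sides: t × ln(1 + r) = ln(2)
t = ln(2) / ln(1 + r)
t = 0.693147 / 0.039317
t = 17.63

t = ln(2) / ln(1 + r) = 17.63 years


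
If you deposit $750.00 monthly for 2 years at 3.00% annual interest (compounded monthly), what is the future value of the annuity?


Future value of an ordinary annuity: FV = PMT × ((1 + r)^n − 1) / r
Monthly rate r = 0.03/12 = 0.0025, n = 24
FV = $750.00 × ((1 + 0.03/12)^24 − 1) / (0.03/12)
FV = $750.00 × 24.702818
FV = $18,527.11

FV = PMT × ((1+r)^n - 1)/r = $18,527.11


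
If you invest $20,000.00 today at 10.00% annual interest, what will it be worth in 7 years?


Future value formula: FV = PV × (1 + r)^t
FV = $20,000.00 × (1 + 0.1)^7
FV = $20,000.00 × 1.948717
FV = $38,974.34

FV = PV × (1 + r)^t = $38,974.34


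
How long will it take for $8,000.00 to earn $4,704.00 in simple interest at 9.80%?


Rearrange the simple interest formula for t:
I = P × r × t  ⇒  t = I / (P × r)
t = $4,704.00 / ($8,000.00 × 0.098)
t = 6

t = I/(P×r) = 6 years


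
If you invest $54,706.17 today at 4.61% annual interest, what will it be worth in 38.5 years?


Future value formula: FV = PV × (1 + r)^t
FV = $54,706.17 × (1 + 0.0461)^38.5
FV = $54,706.17 × 5.669807
FV = $310,173.43

FV = PV × (1 + r)^t = $310,173.43


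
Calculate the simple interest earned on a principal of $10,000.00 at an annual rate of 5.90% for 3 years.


Simple interest formula: I = P × r × t
I = $10,000.00 × 0.059 × 3
I = $1,770.00

I = P × r × t = $1,770.00


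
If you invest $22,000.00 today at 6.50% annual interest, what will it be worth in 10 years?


Future value formula: FV = PV × (1 + r)^t
FV = $22,000.00 × (1 + 0.065)^10
FV = $22,000.00 × 1.87713747
FV = $41,297.02

FV = PV × (1 + r)^t = $41,297.02


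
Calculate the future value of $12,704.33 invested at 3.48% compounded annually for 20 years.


Compound interest formula: A = P(1 + r/n)^(nt)
A = $12,704.33 × (1 + 0.0348/1)^(1 × 20)
Growth factor: (1 + 0.0348/1)^20 = 1.982113
A = $12,704.33 × 1.982113
A = $25,181.42

A = P(1 + r/n)^(nt) = $25,181.42


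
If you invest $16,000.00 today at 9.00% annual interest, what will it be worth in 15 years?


Future value formula: FV = PV × (1 + r)^t
FV = $16,000.00 × (1 + 0.09)^15
FV = $16,000.00 × 3.6424825
FV = $58,279.72

FV = PV × (1 + r)^t = $58,279.72


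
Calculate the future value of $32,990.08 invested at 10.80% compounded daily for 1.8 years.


Compound interest formula: A = P(1 + r/n)^(nt)
A = $32,990.08 × (1 + 0.108/365)^(365 × 1.8)
Growth factor: (1 + 0.108/365)^657 = 1.2145471
A = $32,990.08 × 1.2145471
A = $40,068.01

A = P(1 + r/n)^(nt) = $40,068.01


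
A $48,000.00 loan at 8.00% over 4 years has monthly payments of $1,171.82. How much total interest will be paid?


Total paid over the life of the loan = PMT × n.
Total paid = $1,171.82 × 48 = $56,247.36
Total interest = total paid − principal = $56,247.36 − $48,000.00 = $8,247.36

Total interest = (PMT × n) - PV = $8,247.36


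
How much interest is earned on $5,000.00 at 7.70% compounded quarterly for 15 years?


Compound interest earned = final amount − principal.
A = P(1 + r/n)^(nt) = $5,000.00 × (1 + 0.077/4)^(4 × 15) = $15,696.88
Interest = A − P = $15,696.88 − $5,000.00 = $10,696.88

Interest = A - P = $10,696.88


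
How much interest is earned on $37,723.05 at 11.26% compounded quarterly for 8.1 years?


Compound interest earned = final amount − principal.
A = P(1 + r/n)^(nt) = $37,723.05 × (1 + 0.1126/4)^(4 × 8.1) = $92,733.52
Interest = A − P = $92,733.52 − $37,723.05 = $55,010.47

Interest = A - P = $55,010.47


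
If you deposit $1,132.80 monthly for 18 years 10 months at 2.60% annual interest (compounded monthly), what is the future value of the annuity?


Future value of an ordinary annuity: FV = PMT × ((1 + r)^n − 1) / r
Monthly rate r = 0.026/12 ≈ 0.00216667, n = 226
FV = $1,132.80 × ((1 + 0.026/12)^226 − 1) / (0.026/12)
FV = $1,132.80 × 291.188341
FV = $329,858.15

FV = PMT × ((1+r)^n - 1)/r = $329,858.15


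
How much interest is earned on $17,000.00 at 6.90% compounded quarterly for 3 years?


Compound interest earned = final amount − principal.
A = P(1 + r/n)^(nt) = $17,000.00 × (1 + 0.069/4)^(4 × 3) = $20,872.83
Interest = A − P = $20,872.83 − $17,000.00 = $3,872.83

Interest = A - P = $3,872.83


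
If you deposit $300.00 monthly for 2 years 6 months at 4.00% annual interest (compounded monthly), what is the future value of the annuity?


Future value of an ordinary annuity: FV = PMT × ((1 + r)^n − 1) / r
Monthly rate r = 0.04/12 ≈ 0.00333333, n = 30
FV = $300.00 × ((1 + 0.04/12)^30 − 1) / (0.04/12)
FV = $300.00 × 31.496144
FV = $9,448.84

FV = PMT × ((1+r)^n - 1)/r = $9,448.84


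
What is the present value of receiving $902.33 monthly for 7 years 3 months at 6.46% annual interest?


Present value of an ordinary annuity: PV = PMT × (1 − (1 + r)^(−n)) / r
Monthly rate r = 0.0646/12 ≈ 0.00538333, n = 87
PV = $902.33 × (1 − (1 + 0.0646/12)^(−87)) / (0.0646/12)
PV = $902.33 × 69.3211297
PV = $62,550.53

PV = PMT × (1-(1+r)^(-n))/r = $62,550.53


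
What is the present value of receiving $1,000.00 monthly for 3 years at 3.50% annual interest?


Present value of an ordinary annuity: PV = PMT × (1 − (1 + r)^(−n)) / r
Monthly rate r = 0.035/12 ≈ 0.00291667, n = 36
PV = $1,000.00 × (1 − (1 + 0.035/12)^(−36)) / (0.035/12)
PV = $1,000.00 × 34.127270
PV = $34,127.27

PV = PMT × (1-(1+r)^(-n))/r = $34,127.27


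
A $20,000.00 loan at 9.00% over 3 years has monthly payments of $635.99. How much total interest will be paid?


Total paid over the life of the loan = PMT × n.
Total paid = $635.99 × 36 = $22,895.64
Total interest = total paid − principal = $22,895.64 − $20,000.00 = $2,895.64

Total interest = (PMT × n) - PV = $2,895.64


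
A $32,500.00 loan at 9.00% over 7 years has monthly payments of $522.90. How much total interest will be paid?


Total paid over the life of the loan = PMT × n.
Total paid = $522.90 × 84 = $43,923.60
Total interest = total paid − principal = $43,923.60 − $32,500.00 = $11,423.60

Total interest = (PMT × n) - PV = $11,423.60


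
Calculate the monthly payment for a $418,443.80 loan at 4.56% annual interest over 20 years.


Loan payment formula: PMT = PV × r / (1 − (1 + r)^(−n))
Monthly rate r = 0.0456/12 = 0.0038, n = 240 months
Denominator: 1 − (1 + 0.0456/12)^(−240) = 0.597585
PMT = $418,443.80 × (0.0456/12) / 0.597585
PMT = $2,660.85 per month

PMT = PV × r / (1-(1+r)^(-n)) = $2,660.85/month


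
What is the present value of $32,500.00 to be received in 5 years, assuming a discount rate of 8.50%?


Present value formula: PV = FV / (1 + r)^t
PV = $32,500.00 / (1 + 0.085)^5
PV = $32,500.00 / 1.5036567
PV = $21,613.98

PV = FV / (1 + r)^t = $21,613.98


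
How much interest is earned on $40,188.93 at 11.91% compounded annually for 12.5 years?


Compound interest earned = final amount − principal.
A = P(1 + r/n)^(nt) = $40,188.93 × (1 + 0.1191/1)^(1 × 12.5) = $164,046.75
Interest = A − P = $164,046.75 − $40,188.93 = $123,857.82

Interest = A - P = $123,857.82


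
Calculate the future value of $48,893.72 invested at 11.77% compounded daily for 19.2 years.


Compound interest formula: A = P(1 + r/n)^(nt)
A = $48,893.72 × (1 + 0.1177/365)^(365 × 19.2)
Growth factor: (1 + 0.1177/365)^7008 = 9.5780662
A = $48,893.72 × 9.5780662
A = $468,307.29

A = P(1 + r/n)^(nt) = $468,307.29


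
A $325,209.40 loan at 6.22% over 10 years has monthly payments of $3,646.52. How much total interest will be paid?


Total paid over the life of the loan = PMT × n.
Total paid = $3,646.52 × 120 = $437,582.40
Total interest = total paid − principal = $437,582.40 − $325,209.40 = $112,373.00

Total interest = (PMT × n) - PV = $112,373.00


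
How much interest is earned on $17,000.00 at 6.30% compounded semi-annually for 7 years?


Compound interest earned = final amount − principal.
A = P(1 + r/n)^(nt) = $17,000.00 × (1 + 0.063/2)^(2 × 7) = $26,243.28
Interest = A − P = $26,243.28 − $17,000.00 = $9,243.28

Interest = A - P = $9,243.28


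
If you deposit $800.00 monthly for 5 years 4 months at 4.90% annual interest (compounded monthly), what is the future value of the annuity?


Future value of an ordinary annuity: FV = PMT × ((1 + r)^n − 1) / r
Monthly rate r = 0.049/12 ≈ 0.00408333, n = 64
FV = $800.00 × ((1 + 0.049/12)^64 − 1) / (0.049/12)
FV = $800.00 × 72.972156
FV = $58,377.72

FV = PMT × ((1+r)^n - 1)/r = $58,377.72


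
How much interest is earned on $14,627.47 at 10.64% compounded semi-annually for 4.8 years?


Compound interest earned = final amount − principal.
A = P(1 + r/n)^(nt) = $14,627.47 × (1 + 0.1064/2)^(2 × 4.8) = $24,058.77
Interest = A − P = $24,058.77 − $14,627.47 = $9,431.30

Interest = A - P = $9,431.30


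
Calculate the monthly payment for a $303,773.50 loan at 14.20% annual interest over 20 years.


Loan payment formula: PMT = PV × r / (1 − (1 + r)^(−n))
Monthly rate r = 0.142/12 ≈ 0.01183333, n = 240 months
Denominator: 1 − (1 + 0.142/12)^(−240) = 0.940592
PMT = $303,773.50 × (0.142/12) / 0.940592
PMT = $3,821.69 per month

PMT = PV × r / (1-(1+r)^(-n)) = $3,821.69/month


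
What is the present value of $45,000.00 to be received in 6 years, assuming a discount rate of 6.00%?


Present value formula: PV = FV / (1 + r)^t
PV = $45,000.00 / (1 + 0.06)^6
PV = $45,000.00 / 1.4185191
PV = $31,723.22

PV = FV / (1 + r)^t = $31,723.22


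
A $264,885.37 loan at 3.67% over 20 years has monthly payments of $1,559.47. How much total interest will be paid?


Total paid over the life of the loan = PMT × n.
Total paid = $1,559.47 × 240 = $374,272.80
Total interest = total paid − principal = $374,272.80 − $264,885.37 = $109,387.43

Total interest = (PMT × n) - PV = $109,387.43


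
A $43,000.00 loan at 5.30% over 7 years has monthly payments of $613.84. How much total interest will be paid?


Total paid over the life of the loan = PMT × n.
Total paid = $613.84 × 84 = $51,562.56
Total interest = total paid − principal = $51,562.56 − $43,000.00 = $8,562.56

Total interest = (PMT × n) - PV = $8,562.56


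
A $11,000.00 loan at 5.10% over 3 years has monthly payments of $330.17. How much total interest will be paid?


Total paid over the life of the loan = PMT × n.
Total paid = $330.17 × 36 = $11,886.12
Total interest = total paid − principal = $11,886.12 − $11,000.00 = $886.12

Total interest = (PMT × n) - PV = $886.12


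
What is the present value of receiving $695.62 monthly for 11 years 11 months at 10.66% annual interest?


Present value of an ordinary annuity: PV = PMT × (1 − (1 + r)^(−n)) / r
Monthly rate r = 0.1066/12 ≈ 0.00888333, n = 143
PV = $695.62 × (1 − (1 + 0.1066/12)^(−143)) / (0.1066/12)
PV = $695.62 × 80.789285
PV = $56,198.64

PV = PMT × (1-(1+r)^(-n))/r = $56,198.64


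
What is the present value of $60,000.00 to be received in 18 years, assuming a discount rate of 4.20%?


Present value formula: PV = FV / (1 + r)^t
PV = $60,000.00 / (1 + 0.042)^18
PV = $60,000.00 / 2.097099
PV = $28,610.95

PV = FV / (1 + r)^t = $28,610.95


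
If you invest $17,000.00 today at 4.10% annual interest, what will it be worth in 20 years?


Future value formula: FV = PV × (1 + r)^t
FV = $17,000.00 × (1 + 0.041)^20
FV = $17,000.00 × 2.233647
FV = $37,972.00

FV = PV × (1 + r)^t = $37,972.00


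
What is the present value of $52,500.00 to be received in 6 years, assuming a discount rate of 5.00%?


Present value formula: PV = FV / (1 + r)^t
PV = $52,500.00 / (1 + 0.05)^6
PV = $52,500.00 / 1.3400956
PV = $39,176.31

PV = FV / (1 + r)^t = $39,176.31


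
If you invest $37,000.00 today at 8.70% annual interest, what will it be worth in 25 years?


Future value formula: FV = PV × (1 + r)^t
FV = $37,000.00 × (1 + 0.087)^25
FV = $37,000.00 × 8.0489384
FV = $297,810.72

FV = PV × (1 + r)^t = $297,810.72


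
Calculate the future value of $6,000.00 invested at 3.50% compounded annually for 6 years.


Compound interest formula: A = P(1 + r/n)^(nt)
A = $6,000.00 × (1 + 0.035/1)^(1 × 6)
Growth factor: (1 + 0.035/1)^6 = 1.229255
A = $6,000.00 × 1.229255
A = $7,375.53

A = P(1 + r/n)^(nt) = $7,375.53


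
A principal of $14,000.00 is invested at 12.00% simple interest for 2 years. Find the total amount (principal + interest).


Total amount formula: A = P(1 + rt) = P + P·r·t
Interest: I = P × r × t = $14,000.00 × 0.12 × 2 = $3,360.00
A = P + I = $14,000.00 + $3,360.00 = $17,360.00

A = P + I = P(1 + rt) = $17,360.00


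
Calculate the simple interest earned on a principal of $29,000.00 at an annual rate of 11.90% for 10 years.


Simple interest formula: I = P × r × t
I = $29,000.00 × 0.119 × 10
I = $34,510.00

I = P × r × t = $34,510.00


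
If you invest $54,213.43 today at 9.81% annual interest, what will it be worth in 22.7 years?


Future value formula: FV = PV × (1 + r)^t
FV = $54,213.43 × (1 + 0.0981)^22.7
FV = $54,213.43 × 8.3670225
FV = $453,604.99

FV = PV × (1 + r)^t = $453,604.99


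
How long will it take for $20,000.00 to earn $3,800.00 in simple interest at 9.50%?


Rearrange the simple interest formula for t:
I = P × r × t  ⇒  t = I / (P × r)
t = $3,800.00 / ($20,000.00 × 0.095)
t = 2

t = I/(P×r) = 2 years


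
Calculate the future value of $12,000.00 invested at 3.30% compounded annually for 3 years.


Compound interest formula: A = P(1 + r/n)^(nt)
A = $12,000.00 × (1 + 0.033/1)^(1 × 3)
Growth factor: (1 + 0.033/1)^3 = 1.102303
A = $12,000.00 × 1.102303
A = $13,227.64

A = P(1 + r/n)^(nt) = $13,227.64


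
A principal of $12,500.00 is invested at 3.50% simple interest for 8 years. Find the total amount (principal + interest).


Total amount formula: A = P(1 + rt) = P + P·r·t
Interest: I = P × r × t = $12,500.00 × 0.035 × 8 = $3,500.00
A = P + I = $12,500.00 + $3,500.00 = $16,000.00

A = P + I = P(1 + rt) = $16,000.00


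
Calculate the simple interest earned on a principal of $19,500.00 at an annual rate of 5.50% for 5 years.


Simple interest formula: I = P × r × t
I = $19,500.00 × 0.055 × 5
I = $5,362.50

I = P × r × t = $5,362.50


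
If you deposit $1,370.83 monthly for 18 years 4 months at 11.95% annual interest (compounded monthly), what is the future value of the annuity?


Future value of an ordinary annuity: FV = PMT × ((1 + r)^n − 1) / r
Monthly rate r = 0.1195/12 ≈ 0.00995833, n = 220
FV = $1,370.83 × ((1 + 0.1195/12)^220 − 1) / (0.1195/12)
FV = $1,370.83 × 787.910661
FV = $1,080,091.57

FV = PMT × ((1+r)^n - 1)/r = $1,080,091.57


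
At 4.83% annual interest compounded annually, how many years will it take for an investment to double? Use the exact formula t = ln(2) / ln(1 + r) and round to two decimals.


Doubling condition: (1 + r)^t = 2
Take ln of both sides: t × ln(1 + r) = ln(2)
t = ln(2) / ln(1 + r)
t = 0.693147 / 0.047170
t = 14.69

t = ln(2) / ln(1 + r) = 14.69 years


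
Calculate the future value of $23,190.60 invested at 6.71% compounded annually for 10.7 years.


Compound interest formula: A = P(1 + r/n)^(nt)
A = $23,190.60 × (1 + 0.0671/1)^(1 × 10.7)
Growth factor: (1 + 0.0671/1)^10.7 = 2.003525
A = $23,190.60 × 2.003525
A = $46,462.95

A = P(1 + r/n)^(nt) = $46,462.95


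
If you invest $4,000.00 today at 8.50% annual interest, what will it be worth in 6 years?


Future value formula: FV = PV × (1 + r)^t
FV = $4,000.00 × (1 + 0.085)^6
FV = $4,000.00 × 1.631468
FV = $6,525.87

FV = PV × (1 + r)^t = $6,525.87


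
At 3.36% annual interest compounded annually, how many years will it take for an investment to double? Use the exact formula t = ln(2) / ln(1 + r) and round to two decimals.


Doubling condition: (1 + r)^t = 2
Take ln of both sides: t × ln(1 + r) = ln(2)
t = ln(2) / ln(1 + r)
t = 0.693147 / 0.033048
t = 20.97

t = ln(2) / ln(1 + r) = 20.97 years


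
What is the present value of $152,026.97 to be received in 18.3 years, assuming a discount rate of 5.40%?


Present value formula: PV = FV / (1 + r)^t
PV = $152,026.97 / (1 + 0.054)^18.3
PV = $152,026.97 / 2.6180816
PV = $58,068.08

PV = FV / (1 + r)^t = $58,068.08


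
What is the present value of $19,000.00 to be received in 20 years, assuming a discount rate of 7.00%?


Present value formula: PV = FV / (1 + r)^t
PV = $19,000.00 / (1 + 0.07)^20
PV = $19,000.00 / 3.869684
PV = $4,909.96

PV = FV / (1 + r)^t = $4,909.96


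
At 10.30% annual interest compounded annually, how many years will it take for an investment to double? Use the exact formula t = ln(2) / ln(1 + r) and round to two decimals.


Doubling condition: (1 + r)^t = 2
Take ln of both sides: t × ln(1 + r) = ln(2)
t = ln(2) / ln(1 + r)
t = 0.693147 / 0.098034
t = 7.07

t = ln(2) / ln(1 + r) = 7.07 years


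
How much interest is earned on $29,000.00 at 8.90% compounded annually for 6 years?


Compound interest earned = final amount − principal.
A = P(1 + r/n)^(nt) = $29,000.00 × (1 + 0.089/1)^(1 × 6) = $48,368.80
Interest = A − P = $48,368.80 − $29,000.00 = $19,368.80

Interest = A - P = $19,368.80


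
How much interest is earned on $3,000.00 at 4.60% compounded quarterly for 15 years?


Compound interest earned = final amount − principal.
A = P(1 + r/n)^(nt) = $3,000.00 × (1 + 0.046/4)^(4 × 15) = $5,957.64
Interest = A − P = $5,957.64 − $3,000.00 = $2,957.64

Interest = A - P = $2,957.64


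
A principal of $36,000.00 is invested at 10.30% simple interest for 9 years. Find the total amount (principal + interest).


Total amount formula: A = P(1 + rt) = P + P·r·t
Interest: I = P × r × t = $36,000.00 × 0.103 × 9 = $33,372.00
A = P + I = $36,000.00 + $33,372.00 = $69,372.00

A = P + I = P(1 + rt) = $69,372.00


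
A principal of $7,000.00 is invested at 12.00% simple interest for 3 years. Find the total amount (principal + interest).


Total amount formula: A = P(1 + rt) = P + P·r·t
Interest: I = P × r × t = $7,000.00 × 0.12 × 3 = $2,520.00
A = P + I = $7,000.00 + $2,520.00 = $9,520.00

A = P + I = P(1 + rt) = $9,520.00


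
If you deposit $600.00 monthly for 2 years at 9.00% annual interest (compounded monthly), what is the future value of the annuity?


Future value of an ordinary annuity: FV = PMT × ((1 + r)^n − 1) / r
Monthly rate r = 0.09/12 = 0.0075, n = 24
FV = $600.00 × ((1 + 0.09/12)^24 − 1) / (0.09/12)
FV = $600.00 × 26.188471
FV = $15,713.08

FV = PMT × ((1+r)^n - 1)/r = $15,713.08


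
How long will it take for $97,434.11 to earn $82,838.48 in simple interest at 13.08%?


Rearrange the simple interest formula for t:
I = P × r × t  ⇒  t = I / (P × r)
t = $82,838.48 / ($97,434.11 × 0.1308)
t = 6.5

t = I/(P×r) = 6.5 years


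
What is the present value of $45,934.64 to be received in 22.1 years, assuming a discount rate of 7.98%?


Present value formula: PV = FV / (1 + r)^t
PV = $45,934.64 / (1 + 0.0798)^22.1
PV = $45,934.64 / 5.456164
PV = $8,418.85

PV = FV / (1 + r)^t = $8,418.85


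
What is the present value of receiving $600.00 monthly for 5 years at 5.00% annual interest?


Present value of an ordinary annuity: PV = PMT × (1 − (1 + r)^(−n)) / r
Monthly rate r = 0.05/12 ≈ 0.00416667, n = 60
PV = $600.00 × (1 − (1 + 0.05/12)^(−60)) / (0.05/12)
PV = $600.00 × 52.990706
PV = $31,794.42

PV = PMT × (1-(1+r)^(-n))/r = $31,794.42


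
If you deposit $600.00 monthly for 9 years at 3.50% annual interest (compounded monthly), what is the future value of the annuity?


Future value of an ordinary annuity: FV = PMT × ((1 + r)^n − 1) / r
Monthly rate r = 0.035/12 ≈ 0.00291667, n = 108
FV = $600.00 × ((1 + 0.035/12)^108 − 1) / (0.035/12)
FV = $600.00 × 126.730702
FV = $76,038.42

FV = PMT × ((1+r)^n - 1)/r = $76,038.42


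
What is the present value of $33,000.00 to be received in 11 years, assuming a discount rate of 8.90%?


Present value formula: PV = FV / (1 + r)^t
PV = $33,000.00 / (1 + 0.089)^11
PV = $33,000.00 / 2.5545045
PV = $12,918.36

PV = FV / (1 + r)^t = $12,918.36


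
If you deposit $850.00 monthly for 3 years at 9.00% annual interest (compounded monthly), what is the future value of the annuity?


Future value of an ordinary annuity: FV = PMT × ((1 + r)^n − 1) / r
Monthly rate r = 0.09/12 = 0.0075, n = 36
FV = $850.00 × ((1 + 0.09/12)^36 − 1) / (0.09/12)
FV = $850.00 × 41.152716
FV = $34,979.81

FV = PMT × ((1+r)^n - 1)/r = $34,979.81


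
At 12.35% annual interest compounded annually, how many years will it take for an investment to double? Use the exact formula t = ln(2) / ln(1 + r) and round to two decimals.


Doubling condition: (1 + r)^t = 2
Take ln of both sides: t × ln(1 + r) = ln(2)
t = ln(2) / ln(1 + r)
t = 0.693147 / 0.116449
t = 5.95

t = ln(2) / ln(1 + r) = 5.95 years


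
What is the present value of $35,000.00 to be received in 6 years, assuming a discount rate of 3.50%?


Present value formula: PV = FV / (1 + r)^t
PV = $35,000.00 / (1 + 0.035)^6
PV = $35,000.00 / 1.2292553
PV = $28,472.52

PV = FV / (1 + r)^t = $28,472.52


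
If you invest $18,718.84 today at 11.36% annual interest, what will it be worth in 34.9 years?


Future value formula: FV = PV × (1 + r)^t
FV = $18,718.84 × (1 + 0.1136)^34.9
FV = $18,718.84 × 42.7415096
FV = $800,071.48

FV = PV × (1 + r)^t = $800,071.48


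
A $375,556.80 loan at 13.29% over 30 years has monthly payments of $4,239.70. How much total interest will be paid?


Total paid over the life of the loan = PMT × n.
Total paid = $4,239.70 × 360 = $1,526,292.00
Total interest = total paid − principal = $1,526,292.00 − $375,556.80 = $1,150,735.20

Total interest = (PMT × n) - PV = $1,150,735.20


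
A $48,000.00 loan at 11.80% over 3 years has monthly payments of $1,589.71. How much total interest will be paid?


Total paid over the life of the loan = PMT × n.
Total paid = $1,589.71 × 36 = $57,229.56
Total interest = total paid − principal = $57,229.56 − $48,000.00 = $9,229.56

Total interest = (PMT × n) - PV = $9,229.56


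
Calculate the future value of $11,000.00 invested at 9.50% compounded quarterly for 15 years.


Compound interest formula: A = P(1 + r/n)^(nt)
A = $11,000.00 × (1 + 0.095/4)^(4 × 15)
Growth factor: (1 + 0.095/4)^60 = 4.089167
A = $11,000.00 × 4.089167
A = $44,980.84

A = P(1 + r/n)^(nt) = $44,980.84


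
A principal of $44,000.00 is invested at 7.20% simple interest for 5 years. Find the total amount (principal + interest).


Total amount formula: A = P(1 + rt) = P + P·r·t
Interest: I = P × r × t = $44,000.00 × 0.072 × 5 = $15,840.00
A = P + I = $44,000.00 + $15,840.00 = $59,840.00

A = P + I = P(1 + rt) = $59,840.00


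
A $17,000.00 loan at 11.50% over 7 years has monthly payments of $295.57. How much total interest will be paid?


Total paid over the life of the loan = PMT × n.
Total paid = $295.57 × 84 = $24,827.88
Total interest = total paid − principal = $24,827.88 − $17,000.00 = $7,827.88

Total interest = (PMT × n) - PV = $7,827.88


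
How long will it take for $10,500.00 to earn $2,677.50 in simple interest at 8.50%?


Rearrange the simple interest formula for t:
I = P × r × t  ⇒  t = I / (P × r)
t = $2,677.50 / ($10,500.00 × 0.085)
t = 3

t = I/(P×r) = 3 years


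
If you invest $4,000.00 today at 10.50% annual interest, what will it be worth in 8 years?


Future value formula: FV = PV × (1 + r)^t
FV = $4,000.00 × (1 + 0.105)^8
FV = $4,000.00 × 2.222789
FV = $8,891.16

FV = PV × (1 + r)^t = $8,891.16


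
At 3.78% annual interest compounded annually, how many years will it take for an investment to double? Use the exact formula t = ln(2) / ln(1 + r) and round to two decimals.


Doubling condition: (1 + r)^t = 2
Take ln of both sides: t × ln(1 + r) = ln(2)
t = ln(2) / ln(1 + r)
t = 0.693147 / 0.037103
t = 18.68

t = ln(2) / ln(1 + r) = 18.68 years


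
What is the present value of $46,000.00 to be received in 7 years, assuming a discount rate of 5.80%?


Present value formula: PV = FV / (1 + r)^t
PV = $46,000.00 / (1 + 0.058)^7
PV = $46,000.00 / 1.483883
PV = $30,999.75

PV = FV / (1 + r)^t = $30,999.75


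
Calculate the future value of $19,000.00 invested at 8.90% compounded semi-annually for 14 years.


Compound interest formula: A = P(1 + r/n)^(nt)
A = $19,000.00 × (1 + 0.089/2)^(2 × 14)
Growth factor: (1 + 0.089/2)^28 = 3.3840474
A = $19,000.00 × 3.3840474
A = $64,296.90

A = P(1 + r/n)^(nt) = $64,296.90


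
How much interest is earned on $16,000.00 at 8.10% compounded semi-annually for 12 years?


Compound interest earned = final amount − principal.
A = P(1 + r/n)^(nt) = $16,000.00 × (1 + 0.081/2)^(2 × 12) = $41,488.72
Interest = A − P = $41,488.72 − $16,000.00 = $25,488.72

Interest = A - P = $25,488.72


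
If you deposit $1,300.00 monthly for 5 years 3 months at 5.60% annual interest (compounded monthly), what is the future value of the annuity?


Future value of an ordinary annuity: FV = PMT × ((1 + r)^n − 1) / r
Monthly rate r = 0.056/12 ≈ 0.00466667, n = 63
FV = $1,300.00 × ((1 + 0.056/12)^63 − 1) / (0.056/12)
FV = $1,300.00 × 73.042844
FV = $94,955.70

FV = PMT × ((1+r)^n - 1)/r = $94,955.70


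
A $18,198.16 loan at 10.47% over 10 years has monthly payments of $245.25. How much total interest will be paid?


Total paid over the life of the loan = PMT × n.
Total paid = $245.25 × 120 = $29,430.00
Total interest = total paid − principal = $29,430.00 − $18,198.16 = $11,231.84

Total interest = (PMT × n) - PV = $11,231.84


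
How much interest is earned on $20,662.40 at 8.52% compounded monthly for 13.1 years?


Compound interest earned = final amount − principal.
A = P(1 + r/n)^(nt) = $20,662.40 × (1 + 0.0852/12)^(12 × 13.1) = $62,833.73
Interest = A − P = $62,833.73 − $20,662.40 = $42,171.33

Interest = A - P = $42,171.33


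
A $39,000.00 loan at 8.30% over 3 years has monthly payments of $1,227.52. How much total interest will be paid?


Total paid over the life of the loan = PMT × n.
Total paid = $1,227.52 × 36 = $44,190.72
Total interest = total paid − principal = $44,190.72 − $39,000.00 = $5,190.72

Total interest = (PMT × n) - PV = $5,190.72


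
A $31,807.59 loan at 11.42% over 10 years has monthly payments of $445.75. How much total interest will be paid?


Total paid over the life of the loan = PMT × n.
Total paid = $445.75 × 120 = $53,490.00
Total interest = total paid − principal = $53,490.00 − $31,807.59 = $21,682.41

Total interest = (PMT × n) - PV = $21,682.41


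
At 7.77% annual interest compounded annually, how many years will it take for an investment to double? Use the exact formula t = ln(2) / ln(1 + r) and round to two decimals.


Doubling condition: (1 + r)^t = 2
Take ln of both sides: t × ln(1 + r) = ln(2)
t = ln(2) / ln(1 + r)
t = 0.693147 / 0.074829
t = 9.26

t = ln(2) / ln(1 + r) = 9.26 years


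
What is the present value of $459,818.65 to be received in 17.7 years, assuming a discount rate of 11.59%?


Present value formula: PV = FV / (1 + r)^t
PV = $459,818.65 / (1 + 0.1159)^17.7
PV = $459,818.65 / 6.9657425
PV = $66,011.43

PV = FV / (1 + r)^t = $66,011.43


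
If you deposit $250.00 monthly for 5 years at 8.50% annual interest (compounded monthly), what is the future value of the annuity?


Future value of an ordinary annuity: FV = PMT × ((1 + r)^n − 1) / r
Monthly rate r = 0.085/12 ≈ 0.00708333, n = 60
FV = $250.00 × ((1 + 0.085/12)^60 − 1) / (0.085/12)
FV = $250.00 × 74.442437
FV = $18,610.61

FV = PMT × ((1+r)^n - 1)/r = $18,610.61
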